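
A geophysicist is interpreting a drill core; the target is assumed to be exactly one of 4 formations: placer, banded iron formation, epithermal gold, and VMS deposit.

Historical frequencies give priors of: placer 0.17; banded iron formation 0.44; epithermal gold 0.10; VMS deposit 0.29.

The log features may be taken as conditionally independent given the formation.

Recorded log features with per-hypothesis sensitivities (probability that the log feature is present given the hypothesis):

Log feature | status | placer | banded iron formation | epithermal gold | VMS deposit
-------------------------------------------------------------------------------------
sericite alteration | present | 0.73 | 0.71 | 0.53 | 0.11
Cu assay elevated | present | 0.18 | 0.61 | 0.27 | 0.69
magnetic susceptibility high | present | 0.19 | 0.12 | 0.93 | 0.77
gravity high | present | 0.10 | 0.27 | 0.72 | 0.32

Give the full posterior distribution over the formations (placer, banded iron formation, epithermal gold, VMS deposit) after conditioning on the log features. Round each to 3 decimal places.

For each hypothesis, the unnormalized posterior weight is prior × product of the log feature likelihoods:
  placer: 0.17 × 0.73 × 0.18 × 0.19 × 0.10 = 0.00042442
  banded iron formation: 0.44 × 0.71 × 0.61 × 0.12 × 0.27 = 0.0061743
  epithermal gold: 0.10 × 0.53 × 0.27 × 0.93 × 0.72 = 0.009582
  VMS deposit: 0.29 × 0.11 × 0.69 × 0.77 × 0.32 = 0.0054235
Normalizing constant Z = 0.00042442 + 0.0061743 + 0.009582 + 0.0054235 = 0.021604.
P(placer | evidence) = 0.00042442 / 0.021604 ≈ 0.020
P(banded iron formation | evidence) = 0.0061743 / 0.021604 ≈ 0.286
P(epithermal gold | evidence) = 0.009582 / 0.021604 ≈ 0.444
P(VMS deposit | evidence) = 0.0054235 / 0.021604 ≈ 0.251

0.020, 0.286, 0.444, 0.251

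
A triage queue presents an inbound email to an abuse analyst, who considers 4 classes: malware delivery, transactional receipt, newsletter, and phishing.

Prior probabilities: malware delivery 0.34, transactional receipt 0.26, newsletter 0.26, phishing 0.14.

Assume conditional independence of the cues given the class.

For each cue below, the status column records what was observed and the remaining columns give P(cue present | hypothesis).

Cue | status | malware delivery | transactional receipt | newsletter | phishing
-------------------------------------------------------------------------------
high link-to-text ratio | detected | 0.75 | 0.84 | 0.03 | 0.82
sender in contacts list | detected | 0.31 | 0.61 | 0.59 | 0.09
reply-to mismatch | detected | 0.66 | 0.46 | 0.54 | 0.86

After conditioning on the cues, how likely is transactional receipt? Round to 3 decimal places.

0.491

For each hypothesis, the unnormalized posterior weight is prior × product of the cue likelihoods:
  malware delivery: 0.34 × 0.75 × 0.31 × 0.66 = 0.052173
  transactional receipt: 0.26 × 0.84 × 0.61 × 0.46 = 0.061283
  newsletter: 0.26 × 0.03 × 0.59 × 0.54 = 0.0024851
  phishing: 0.14 × 0.82 × 0.09 × 0.86 = 0.0088855
Normalizing constant Z = 0.052173 + 0.061283 + 0.0024851 + 0.0088855 = 0.12483.
P(transactional receipt | evidence) = 0.061283 / 0.12483 ≈ 0.491.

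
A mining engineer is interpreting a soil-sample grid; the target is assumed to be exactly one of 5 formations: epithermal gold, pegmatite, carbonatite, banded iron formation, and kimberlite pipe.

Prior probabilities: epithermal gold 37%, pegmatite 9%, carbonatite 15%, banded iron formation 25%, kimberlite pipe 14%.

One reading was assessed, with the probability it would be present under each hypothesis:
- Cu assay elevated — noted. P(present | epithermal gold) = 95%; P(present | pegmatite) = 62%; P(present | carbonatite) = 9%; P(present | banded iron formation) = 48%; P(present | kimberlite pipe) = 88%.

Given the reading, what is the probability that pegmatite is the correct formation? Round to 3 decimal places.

0.084

For each hypothesis, the unnormalized posterior weight is prior × likelihood:
  epithermal gold: 0.37 × 0.95 = 0.3515
  pegmatite: 0.09 × 0.62 = 0.0558
  carbonatite: 0.15 × 0.09 = 0.0135
  banded iron formation: 0.25 × 0.48 = 0.12
  kimberlite pipe: 0.14 × 0.88 = 0.1232
The unnormalized weights sum to 0.664.
P(pegmatite | evidence) = 0.0558 / 0.664 ≈ 0.084.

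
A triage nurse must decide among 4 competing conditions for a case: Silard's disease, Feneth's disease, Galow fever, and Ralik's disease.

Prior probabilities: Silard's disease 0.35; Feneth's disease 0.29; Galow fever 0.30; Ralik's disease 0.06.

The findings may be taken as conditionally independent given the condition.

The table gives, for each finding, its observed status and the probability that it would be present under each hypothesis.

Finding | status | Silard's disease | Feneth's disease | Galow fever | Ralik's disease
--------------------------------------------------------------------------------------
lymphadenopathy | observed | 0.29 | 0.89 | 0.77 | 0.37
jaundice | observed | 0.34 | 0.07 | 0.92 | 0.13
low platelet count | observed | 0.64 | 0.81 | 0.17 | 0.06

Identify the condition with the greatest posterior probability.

For each hypothesis, the unnormalized posterior weight is prior × product of the finding likelihoods:
  Silard's disease: 0.35 × 0.29 × 0.34 × 0.64 = 0.022086
  Feneth's disease: 0.29 × 0.89 × 0.07 × 0.81 = 0.014634
  Galow fever: 0.30 × 0.77 × 0.92 × 0.17 = 0.036128
  Ralik's disease: 0.06 × 0.37 × 0.13 × 0.06 = 0.00017316
Marginal likelihood of the evidence = 0.073022.
P(Silard's disease | evidence) ≈ 0.022086 / 0.073022 ≈ 0.302
P(Feneth's disease | evidence) ≈ 0.014634 / 0.073022 ≈ 0.200
P(Galow fever | evidence) ≈ 0.036128 / 0.073022 ≈ 0.495
P(Ralik's disease | evidence) ≈ 0.00017316 / 0.073022 ≈ 0.002
The largest is 0.495, so Galow fever is most probable.

Galow fever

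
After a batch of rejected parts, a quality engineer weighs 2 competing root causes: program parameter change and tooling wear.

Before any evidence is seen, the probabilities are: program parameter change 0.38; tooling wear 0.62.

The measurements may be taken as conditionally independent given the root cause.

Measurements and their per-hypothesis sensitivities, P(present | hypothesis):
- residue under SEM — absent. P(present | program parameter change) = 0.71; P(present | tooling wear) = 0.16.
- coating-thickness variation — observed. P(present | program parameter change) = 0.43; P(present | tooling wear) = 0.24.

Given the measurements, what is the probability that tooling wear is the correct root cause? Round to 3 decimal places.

0.725

By Bayes' rule with conditional independence, the unnormalized weight for each hypothesis is prior × ∏ likelihoods (using 1 − P(present | H) for each absent measurement):
  program parameter change: 0.38 × (1 − 0.71) × 0.43 = 0.047386
  tooling wear: 0.62 × (1 − 0.16) × 0.24 = 0.12499
The unnormalized weights sum to 0.17238.
P(tooling wear | evidence) = 0.12499 / 0.17238 ≈ 0.725.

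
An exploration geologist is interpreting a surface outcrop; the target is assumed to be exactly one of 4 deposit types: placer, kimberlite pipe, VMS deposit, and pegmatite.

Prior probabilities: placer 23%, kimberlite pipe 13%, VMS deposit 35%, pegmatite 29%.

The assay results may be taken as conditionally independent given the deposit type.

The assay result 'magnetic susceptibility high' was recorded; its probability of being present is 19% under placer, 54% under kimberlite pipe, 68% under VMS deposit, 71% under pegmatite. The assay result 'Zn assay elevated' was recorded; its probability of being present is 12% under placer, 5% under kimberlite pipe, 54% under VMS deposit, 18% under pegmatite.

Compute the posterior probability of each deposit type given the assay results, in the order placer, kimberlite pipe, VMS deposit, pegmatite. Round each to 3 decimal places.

0.030, 0.020, 0.737, 0.213

For each hypothesis, the unnormalized posterior weight is prior × product of the assay result likelihoods:
  placer: 0.23 × 0.19 × 0.12 = 0.005244
  kimberlite pipe: 0.13 × 0.54 × 0.05 = 0.00351
  VMS deposit: 0.35 × 0.68 × 0.54 = 0.12852
  pegmatite: 0.29 × 0.71 × 0.18 = 0.037062
Marginal likelihood of the evidence = 0.17434.
P(placer | evidence) = 0.005244 / 0.17434 ≈ 0.030
P(kimberlite pipe | evidence) = 0.00351 / 0.17434 ≈ 0.020
P(VMS deposit | evidence) = 0.12852 / 0.17434 ≈ 0.737
P(pegmatite | evidence) = 0.037062 / 0.17434 ≈ 0.213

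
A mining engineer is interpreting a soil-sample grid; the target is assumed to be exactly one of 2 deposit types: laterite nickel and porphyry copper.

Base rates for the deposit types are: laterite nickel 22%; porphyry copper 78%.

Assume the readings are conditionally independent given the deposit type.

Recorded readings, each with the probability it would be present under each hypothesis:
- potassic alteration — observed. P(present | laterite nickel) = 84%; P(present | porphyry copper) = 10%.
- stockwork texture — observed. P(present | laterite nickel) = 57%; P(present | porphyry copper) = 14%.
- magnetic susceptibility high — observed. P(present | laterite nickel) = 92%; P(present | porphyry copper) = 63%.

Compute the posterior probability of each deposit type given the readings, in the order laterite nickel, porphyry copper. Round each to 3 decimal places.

By Bayes' rule with conditional independence, the unnormalized weight for each hypothesis is prior × ∏ likelihoods:
  laterite nickel: 0.22 × 0.84 × 0.57 × 0.92 = 0.096909
  porphyry copper: 0.78 × 0.10 × 0.14 × 0.63 = 0.0068796
The unnormalized weights sum to 0.10379.
P(laterite nickel | evidence) = 0.096909 / 0.10379 ≈ 0.934
P(porphyry copper | evidence) = 0.0068796 / 0.10379 ≈ 0.066

0.934, 0.066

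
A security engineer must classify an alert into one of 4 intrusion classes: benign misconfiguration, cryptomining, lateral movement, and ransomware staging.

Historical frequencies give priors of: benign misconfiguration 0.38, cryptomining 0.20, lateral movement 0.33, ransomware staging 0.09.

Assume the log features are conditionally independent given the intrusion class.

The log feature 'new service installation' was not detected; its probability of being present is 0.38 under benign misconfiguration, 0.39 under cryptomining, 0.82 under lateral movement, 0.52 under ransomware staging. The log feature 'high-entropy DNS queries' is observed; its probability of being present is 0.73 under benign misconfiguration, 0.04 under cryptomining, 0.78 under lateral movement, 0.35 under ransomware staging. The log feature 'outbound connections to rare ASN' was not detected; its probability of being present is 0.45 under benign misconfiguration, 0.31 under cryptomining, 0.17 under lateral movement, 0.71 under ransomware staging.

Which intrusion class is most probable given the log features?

For each hypothesis, the unnormalized posterior weight is prior × product of the log feature likelihoods (using 1 − P(present | H) for each absent log feature):
  benign misconfiguration: 0.38 × (1 − 0.38) × 0.73 × (1 − 0.45) = 0.094593
  cryptomining: 0.20 × (1 − 0.39) × 0.04 × (1 − 0.31) = 0.0033672
  lateral movement: 0.33 × (1 − 0.82) × 0.78 × (1 − 0.17) = 0.038456
  ransomware staging: 0.09 × (1 − 0.52) × 0.35 × (1 − 0.71) = 0.0043848
Normalizing constant Z = 0.094593 + 0.0033672 + 0.038456 + 0.0043848 = 0.1408.
P(benign misconfiguration | evidence) ≈ 0.094593 / 0.1408 ≈ 0.672
P(cryptomining | evidence) ≈ 0.0033672 / 0.1408 ≈ 0.024
P(lateral movement | evidence) ≈ 0.038456 / 0.1408 ≈ 0.273
P(ransomware staging | evidence) ≈ 0.0043848 / 0.1408 ≈ 0.031
The largest is 0.672, so benign misconfiguration is most probable.

benign misconfiguration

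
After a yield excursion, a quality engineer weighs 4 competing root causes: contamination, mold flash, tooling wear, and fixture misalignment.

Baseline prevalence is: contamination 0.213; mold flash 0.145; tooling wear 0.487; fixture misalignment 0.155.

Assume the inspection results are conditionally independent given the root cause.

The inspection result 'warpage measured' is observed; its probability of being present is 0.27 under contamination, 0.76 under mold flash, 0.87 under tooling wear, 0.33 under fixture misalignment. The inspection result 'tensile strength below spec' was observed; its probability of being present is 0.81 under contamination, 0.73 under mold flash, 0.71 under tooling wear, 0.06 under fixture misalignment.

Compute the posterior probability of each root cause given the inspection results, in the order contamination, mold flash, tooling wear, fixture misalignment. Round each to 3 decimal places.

0.108, 0.187, 0.698, 0.007

Multiply each prior by the joint likelihood of the inspection result pattern:
  contamination: 0.213 × 0.27 × 0.81 = 0.046583
  mold flash: 0.145 × 0.76 × 0.73 = 0.080446
  tooling wear: 0.487 × 0.87 × 0.71 = 0.30082
  fixture misalignment: 0.155 × 0.33 × 0.06 = 0.003069
The unnormalized weights sum to 0.43092.
P(contamination | evidence) = 0.046583 / 0.43092 ≈ 0.108
P(mold flash | evidence) = 0.080446 / 0.43092 ≈ 0.187
P(tooling wear | evidence) = 0.30082 / 0.43092 ≈ 0.698
P(fixture misalignment | evidence) = 0.003069 / 0.43092 ≈ 0.007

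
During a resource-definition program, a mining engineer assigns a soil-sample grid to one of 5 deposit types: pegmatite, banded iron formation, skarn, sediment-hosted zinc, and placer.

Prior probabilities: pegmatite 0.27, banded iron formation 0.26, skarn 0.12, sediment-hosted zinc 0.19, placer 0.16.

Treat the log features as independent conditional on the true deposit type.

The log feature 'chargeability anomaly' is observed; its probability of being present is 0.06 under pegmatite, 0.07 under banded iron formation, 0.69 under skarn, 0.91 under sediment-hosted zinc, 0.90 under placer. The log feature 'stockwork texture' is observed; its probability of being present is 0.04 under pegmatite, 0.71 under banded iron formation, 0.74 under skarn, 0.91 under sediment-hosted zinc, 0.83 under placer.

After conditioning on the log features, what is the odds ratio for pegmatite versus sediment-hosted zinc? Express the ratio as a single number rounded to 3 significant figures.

0.00412

The normalizing constant cancels in an odds ratio, so compute prior × likelihood for the two hypotheses only:
  pegmatite: 0.27 × 0.06 × 0.04 = 0.000648
  sediment-hosted zinc: 0.19 × 0.91 × 0.91 = 0.15734
Odds(pegmatite : sediment-hosted zinc) = 0.000648 / 0.15734 ≈ 0.00412.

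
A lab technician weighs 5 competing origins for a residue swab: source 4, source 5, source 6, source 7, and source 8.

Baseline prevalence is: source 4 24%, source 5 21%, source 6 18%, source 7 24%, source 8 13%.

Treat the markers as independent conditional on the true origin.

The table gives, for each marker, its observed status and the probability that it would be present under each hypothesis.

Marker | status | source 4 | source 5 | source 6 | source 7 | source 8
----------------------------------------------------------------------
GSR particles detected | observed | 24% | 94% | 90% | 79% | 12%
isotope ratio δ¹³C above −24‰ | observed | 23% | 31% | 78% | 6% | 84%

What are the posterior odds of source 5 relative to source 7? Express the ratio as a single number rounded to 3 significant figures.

5.38

Unnormalized posterior weight (prior times the marker likelihoods) for each of the two hypotheses:
  source 5: 0.21 × 0.94 × 0.31 = 0.061194
  source 7: 0.24 × 0.79 × 0.06 = 0.011376
Odds(source 5 : source 7) = 0.061194 / 0.011376 ≈ 5.38.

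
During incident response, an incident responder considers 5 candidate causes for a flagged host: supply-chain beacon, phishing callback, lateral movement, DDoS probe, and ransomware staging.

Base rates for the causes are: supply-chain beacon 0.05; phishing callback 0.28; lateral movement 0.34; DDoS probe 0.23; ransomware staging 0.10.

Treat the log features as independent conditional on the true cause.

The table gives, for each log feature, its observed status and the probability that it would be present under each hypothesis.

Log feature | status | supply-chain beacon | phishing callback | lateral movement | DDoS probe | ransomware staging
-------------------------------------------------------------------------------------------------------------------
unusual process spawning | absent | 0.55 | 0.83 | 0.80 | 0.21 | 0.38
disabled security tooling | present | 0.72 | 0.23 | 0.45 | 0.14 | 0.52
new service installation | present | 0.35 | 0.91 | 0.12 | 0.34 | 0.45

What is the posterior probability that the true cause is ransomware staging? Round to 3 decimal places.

0.342

Multiply each prior by the joint likelihood of the log feature pattern (using 1 − P(present | H) for each absent log feature):
  supply-chain beacon: 0.05 × (1 − 0.55) × 0.72 × 0.35 = 0.00567
  phishing callback: 0.28 × (1 − 0.83) × 0.23 × 0.91 = 0.0099627
  lateral movement: 0.34 × (1 − 0.80) × 0.45 × 0.12 = 0.003672
  DDoS probe: 0.23 × (1 − 0.21) × 0.14 × 0.34 = 0.0086489
  ransomware staging: 0.10 × (1 − 0.38) × 0.52 × 0.45 = 0.014508
Marginal likelihood of the evidence = 0.042462.
P(ransomware staging | evidence) = 0.014508 / 0.042462 ≈ 0.342.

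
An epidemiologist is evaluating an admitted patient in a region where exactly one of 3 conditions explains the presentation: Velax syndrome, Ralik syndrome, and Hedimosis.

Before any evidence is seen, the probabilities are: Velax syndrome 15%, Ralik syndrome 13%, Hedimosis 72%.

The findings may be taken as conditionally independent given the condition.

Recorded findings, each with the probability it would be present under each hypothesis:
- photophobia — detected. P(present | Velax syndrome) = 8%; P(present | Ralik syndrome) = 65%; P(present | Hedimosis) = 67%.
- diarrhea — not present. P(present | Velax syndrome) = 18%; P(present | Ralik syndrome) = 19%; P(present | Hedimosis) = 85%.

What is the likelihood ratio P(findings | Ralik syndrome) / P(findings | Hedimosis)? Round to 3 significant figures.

5.24

Take the product of per-finding likelihoods under each hypothesis (using 1 − P(present | H) for each absent finding), then divide.
  Ralik syndrome: 0.65 × (1 − 0.19) = 0.5265
  Hedimosis: 0.67 × (1 − 0.85) = 0.1005
Bayes factor = 0.5265 / 0.1005 ≈ 5.24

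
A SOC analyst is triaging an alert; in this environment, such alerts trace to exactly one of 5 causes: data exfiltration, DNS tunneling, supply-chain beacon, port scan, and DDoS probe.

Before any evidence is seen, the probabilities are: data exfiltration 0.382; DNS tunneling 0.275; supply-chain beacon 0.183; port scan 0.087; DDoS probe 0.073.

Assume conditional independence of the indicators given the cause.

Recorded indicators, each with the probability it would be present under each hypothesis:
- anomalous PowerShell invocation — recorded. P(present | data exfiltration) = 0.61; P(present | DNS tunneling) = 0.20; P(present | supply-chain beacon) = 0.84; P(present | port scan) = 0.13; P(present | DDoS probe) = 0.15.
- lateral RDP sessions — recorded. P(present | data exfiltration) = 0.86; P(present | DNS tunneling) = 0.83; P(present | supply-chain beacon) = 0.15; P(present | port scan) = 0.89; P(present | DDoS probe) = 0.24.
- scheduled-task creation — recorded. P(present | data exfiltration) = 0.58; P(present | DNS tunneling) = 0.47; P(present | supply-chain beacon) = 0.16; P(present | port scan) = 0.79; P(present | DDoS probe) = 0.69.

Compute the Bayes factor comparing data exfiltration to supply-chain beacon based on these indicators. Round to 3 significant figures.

15.1

The Bayes factor is the ratio of the joint likelihoods of the indicator pattern under the two hypotheses.
  data exfiltration: 0.61 × 0.86 × 0.58 = 0.30427
  supply-chain beacon: 0.84 × 0.15 × 0.16 = 0.02016
Bayes factor = 0.30427 / 0.02016 ≈ 15.1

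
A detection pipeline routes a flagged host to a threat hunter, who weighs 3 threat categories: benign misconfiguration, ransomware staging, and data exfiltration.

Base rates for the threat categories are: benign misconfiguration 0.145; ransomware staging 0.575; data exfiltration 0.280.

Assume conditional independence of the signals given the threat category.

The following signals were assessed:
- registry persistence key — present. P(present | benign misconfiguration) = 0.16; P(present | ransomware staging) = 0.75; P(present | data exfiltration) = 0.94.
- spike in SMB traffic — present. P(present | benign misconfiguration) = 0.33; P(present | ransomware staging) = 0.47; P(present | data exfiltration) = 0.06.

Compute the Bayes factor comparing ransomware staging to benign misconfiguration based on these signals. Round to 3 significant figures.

Joint likelihood of the signal pattern under each hypothesis:
  ransomware staging: 0.75 × 0.47 = 0.3525
  benign misconfiguration: 0.16 × 0.33 = 0.0528
Bayes factor = 0.3525 / 0.0528 ≈ 6.68

6.68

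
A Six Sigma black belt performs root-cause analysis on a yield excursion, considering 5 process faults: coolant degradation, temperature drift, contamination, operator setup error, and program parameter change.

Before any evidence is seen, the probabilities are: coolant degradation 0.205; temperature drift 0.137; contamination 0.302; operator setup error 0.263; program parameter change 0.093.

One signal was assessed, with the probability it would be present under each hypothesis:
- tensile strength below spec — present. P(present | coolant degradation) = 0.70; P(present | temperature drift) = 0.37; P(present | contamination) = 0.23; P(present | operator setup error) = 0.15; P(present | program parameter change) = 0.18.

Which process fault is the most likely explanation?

coolant degradation

Multiply each prior by the likelihood of the signal:
  coolant degradation: 0.205 × 0.70 = 0.1435
  temperature drift: 0.137 × 0.37 = 0.05069
  contamination: 0.302 × 0.23 = 0.06946
  operator setup error: 0.263 × 0.15 = 0.03945
  program parameter change: 0.093 × 0.18 = 0.01674
The unnormalized weights sum to 0.31984.
P(coolant degradation | evidence) ≈ 0.1435 / 0.31984 ≈ 0.449
P(temperature drift | evidence) ≈ 0.05069 / 0.31984 ≈ 0.158
P(contamination | evidence) ≈ 0.06946 / 0.31984 ≈ 0.217
P(operator setup error | evidence) ≈ 0.03945 / 0.31984 ≈ 0.123
P(program parameter change | evidence) ≈ 0.01674 / 0.31984 ≈ 0.052
The largest is 0.449, so coolant degradation is most probable.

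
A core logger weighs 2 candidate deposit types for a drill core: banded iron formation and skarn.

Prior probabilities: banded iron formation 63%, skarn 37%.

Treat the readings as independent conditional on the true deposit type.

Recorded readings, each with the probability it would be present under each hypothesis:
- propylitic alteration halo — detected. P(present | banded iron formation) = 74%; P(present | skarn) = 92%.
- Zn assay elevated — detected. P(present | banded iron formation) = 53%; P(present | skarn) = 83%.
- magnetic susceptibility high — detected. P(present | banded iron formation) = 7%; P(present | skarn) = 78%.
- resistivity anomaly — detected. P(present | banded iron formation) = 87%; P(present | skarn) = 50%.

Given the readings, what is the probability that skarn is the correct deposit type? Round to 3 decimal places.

Multiply each prior by the joint likelihood of the reading pattern:
  banded iron formation: 0.63 × 0.74 × 0.53 × 0.07 × 0.87 = 0.015048
  skarn: 0.37 × 0.92 × 0.83 × 0.78 × 0.50 = 0.11019
Marginal likelihood of the evidence = 0.12524.
P(skarn | evidence) = 0.11019 / 0.12524 ≈ 0.880.

0.880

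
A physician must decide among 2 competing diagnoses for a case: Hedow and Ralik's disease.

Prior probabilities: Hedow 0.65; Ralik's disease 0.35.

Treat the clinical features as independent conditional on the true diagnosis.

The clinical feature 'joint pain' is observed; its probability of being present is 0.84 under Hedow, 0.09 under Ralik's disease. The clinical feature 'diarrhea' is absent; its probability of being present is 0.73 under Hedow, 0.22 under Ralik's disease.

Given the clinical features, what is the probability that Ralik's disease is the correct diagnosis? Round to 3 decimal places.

0.143

By Bayes' rule with conditional independence, the unnormalized weight for each hypothesis is prior × ∏ likelihoods (using 1 − P(present | H) for each absent clinical feature):
  Hedow: 0.65 × 0.84 × (1 − 0.73) = 0.14742
  Ralik's disease: 0.35 × 0.09 × (1 − 0.22) = 0.02457
Normalizing constant Z = 0.14742 + 0.02457 = 0.17199.
P(Ralik's disease | evidence) = 0.02457 / 0.17199 ≈ 0.143.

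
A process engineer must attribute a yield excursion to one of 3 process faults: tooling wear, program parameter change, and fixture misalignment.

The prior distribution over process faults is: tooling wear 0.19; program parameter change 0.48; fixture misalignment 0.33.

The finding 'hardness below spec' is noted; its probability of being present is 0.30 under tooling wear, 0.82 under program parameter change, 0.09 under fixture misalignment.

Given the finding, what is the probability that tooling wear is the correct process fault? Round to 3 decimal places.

0.119

For each hypothesis, the unnormalized posterior weight is prior × likelihood:
  tooling wear: 0.19 × 0.30 = 0.057
  program parameter change: 0.48 × 0.82 = 0.3936
  fixture misalignment: 0.33 × 0.09 = 0.0297
Normalizing constant Z = 0.057 + 0.3936 + 0.0297 = 0.4803.
P(tooling wear | evidence) = 0.057 / 0.4803 ≈ 0.119.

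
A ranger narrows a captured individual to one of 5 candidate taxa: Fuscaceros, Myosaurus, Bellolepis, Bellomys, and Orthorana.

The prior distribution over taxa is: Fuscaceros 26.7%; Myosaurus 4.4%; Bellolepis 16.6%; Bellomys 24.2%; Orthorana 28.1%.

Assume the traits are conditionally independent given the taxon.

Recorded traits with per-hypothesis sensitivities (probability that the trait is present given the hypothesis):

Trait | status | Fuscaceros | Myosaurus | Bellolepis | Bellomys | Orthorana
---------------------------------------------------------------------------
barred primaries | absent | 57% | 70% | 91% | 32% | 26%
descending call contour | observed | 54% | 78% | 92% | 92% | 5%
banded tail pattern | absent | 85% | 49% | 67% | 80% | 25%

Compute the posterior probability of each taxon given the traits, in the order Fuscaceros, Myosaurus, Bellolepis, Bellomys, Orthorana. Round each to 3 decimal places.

For each hypothesis, the unnormalized posterior weight is prior × product of the trait likelihoods (using 1 − P(present | H) for each absent trait):
  Fuscaceros: 0.267 × (1 − 0.57) × 0.54 × (1 − 0.85) = 0.0092996
  Myosaurus: 0.044 × (1 − 0.70) × 0.78 × (1 − 0.49) = 0.005251
  Bellolepis: 0.166 × (1 − 0.91) × 0.92 × (1 − 0.67) = 0.0045358
  Bellomys: 0.242 × (1 − 0.32) × 0.92 × (1 − 0.80) = 0.030279
  Orthorana: 0.281 × (1 − 0.26) × 0.05 × (1 − 0.25) = 0.0077978
The unnormalized weights sum to 0.057163.
P(Fuscaceros | evidence) = 0.0092996 / 0.057163 ≈ 0.163
P(Myosaurus | evidence) = 0.005251 / 0.057163 ≈ 0.092
P(Bellolepis | evidence) = 0.0045358 / 0.057163 ≈ 0.079
P(Bellomys | evidence) = 0.030279 / 0.057163 ≈ 0.530
P(Orthorana | evidence) = 0.0077978 / 0.057163 ≈ 0.136

0.163, 0.092, 0.079, 0.530, 0.136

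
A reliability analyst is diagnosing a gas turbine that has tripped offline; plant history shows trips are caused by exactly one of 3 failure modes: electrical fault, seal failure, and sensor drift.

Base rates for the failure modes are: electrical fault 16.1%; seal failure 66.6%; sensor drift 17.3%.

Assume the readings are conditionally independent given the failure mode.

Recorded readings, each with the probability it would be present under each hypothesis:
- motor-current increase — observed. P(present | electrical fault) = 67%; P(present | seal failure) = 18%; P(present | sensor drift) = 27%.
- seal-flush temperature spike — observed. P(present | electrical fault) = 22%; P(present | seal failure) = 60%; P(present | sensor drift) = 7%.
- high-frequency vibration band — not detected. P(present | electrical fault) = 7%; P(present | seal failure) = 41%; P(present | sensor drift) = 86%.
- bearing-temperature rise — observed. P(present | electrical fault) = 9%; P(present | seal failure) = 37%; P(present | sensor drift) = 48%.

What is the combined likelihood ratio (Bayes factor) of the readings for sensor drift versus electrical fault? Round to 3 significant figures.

Joint likelihood of the reading pattern under each hypothesis (using 1 − P(present | H) for each absent reading):
  sensor drift: 0.27 × 0.07 × (1 − 0.86) × 0.48 = 0.0012701
  electrical fault: 0.67 × 0.22 × (1 − 0.07) × 0.09 = 0.012337
Bayes factor = 0.0012701 / 0.012337 ≈ 0.103

0.103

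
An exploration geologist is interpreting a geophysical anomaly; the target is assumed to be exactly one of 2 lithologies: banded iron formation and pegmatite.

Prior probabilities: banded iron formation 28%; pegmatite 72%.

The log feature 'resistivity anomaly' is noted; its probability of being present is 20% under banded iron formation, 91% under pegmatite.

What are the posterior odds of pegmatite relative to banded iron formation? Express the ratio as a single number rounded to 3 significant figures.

11.7

Posterior odds equal prior odds times the likelihood ratio; only the two competing hypotheses matter.
  pegmatite: 0.72 × 0.91 = 0.6552
  banded iron formation: 0.28 × 0.20 = 0.056
Posterior odds = 0.6552 / 0.056 ≈ 11.7.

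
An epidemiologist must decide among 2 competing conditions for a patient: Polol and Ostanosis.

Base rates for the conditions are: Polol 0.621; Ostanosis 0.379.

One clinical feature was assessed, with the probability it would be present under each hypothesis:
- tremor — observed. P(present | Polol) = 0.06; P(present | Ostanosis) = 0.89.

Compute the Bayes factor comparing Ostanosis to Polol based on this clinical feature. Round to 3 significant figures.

The Bayes factor is the ratio of the two likelihoods.
  Ostanosis: 0.89
  Polol: 0.06
Bayes factor = 0.89 / 0.06 ≈ 14.8

14.8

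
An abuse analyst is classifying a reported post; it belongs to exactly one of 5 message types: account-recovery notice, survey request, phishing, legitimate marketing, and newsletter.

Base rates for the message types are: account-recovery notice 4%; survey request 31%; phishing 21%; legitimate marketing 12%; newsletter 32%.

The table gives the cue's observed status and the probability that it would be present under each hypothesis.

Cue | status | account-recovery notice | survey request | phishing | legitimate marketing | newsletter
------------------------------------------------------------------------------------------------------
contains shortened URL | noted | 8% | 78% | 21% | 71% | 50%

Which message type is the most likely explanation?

By Bayes' rule, the unnormalized weight for each hypothesis is prior × likelihood:
  account-recovery notice: 0.04 × 0.08 = 0.0032
  survey request: 0.31 × 0.78 = 0.2418
  phishing: 0.21 × 0.21 = 0.0441
  legitimate marketing: 0.12 × 0.71 = 0.0852
  newsletter: 0.32 × 0.50 = 0.16
Normalizing constant Z = 0.0032 + 0.2418 + 0.0441 + 0.0852 + 0.16 = 0.5343.
P(account-recovery notice | evidence) ≈ 0.0032 / 0.5343 ≈ 0.006
P(survey request | evidence) ≈ 0.2418 / 0.5343 ≈ 0.453
P(phishing | evidence) ≈ 0.0441 / 0.5343 ≈ 0.083
P(legitimate marketing | evidence) ≈ 0.0852 / 0.5343 ≈ 0.159
P(newsletter | evidence) ≈ 0.16 / 0.5343 ≈ 0.299
The largest is 0.453, so survey request is most probable.

survey request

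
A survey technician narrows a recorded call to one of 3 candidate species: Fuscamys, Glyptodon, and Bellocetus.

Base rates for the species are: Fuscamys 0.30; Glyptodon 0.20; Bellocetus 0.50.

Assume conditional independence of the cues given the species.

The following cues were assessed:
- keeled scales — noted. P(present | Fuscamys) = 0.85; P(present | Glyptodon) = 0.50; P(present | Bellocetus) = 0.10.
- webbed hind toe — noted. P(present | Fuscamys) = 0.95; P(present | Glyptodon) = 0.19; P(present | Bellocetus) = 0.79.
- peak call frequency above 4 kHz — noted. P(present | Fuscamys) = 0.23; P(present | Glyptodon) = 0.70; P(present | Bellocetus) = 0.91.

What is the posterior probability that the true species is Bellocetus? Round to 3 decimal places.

By Bayes' rule with conditional independence, the unnormalized weight for each hypothesis is prior × ∏ likelihoods:
  Fuscamys: 0.30 × 0.85 × 0.95 × 0.23 = 0.055718
  Glyptodon: 0.20 × 0.50 × 0.19 × 0.70 = 0.0133
  Bellocetus: 0.50 × 0.10 × 0.79 × 0.91 = 0.035945
Marginal likelihood of the evidence = 0.10496.
P(Bellocetus | evidence) = 0.035945 / 0.10496 ≈ 0.342.

0.342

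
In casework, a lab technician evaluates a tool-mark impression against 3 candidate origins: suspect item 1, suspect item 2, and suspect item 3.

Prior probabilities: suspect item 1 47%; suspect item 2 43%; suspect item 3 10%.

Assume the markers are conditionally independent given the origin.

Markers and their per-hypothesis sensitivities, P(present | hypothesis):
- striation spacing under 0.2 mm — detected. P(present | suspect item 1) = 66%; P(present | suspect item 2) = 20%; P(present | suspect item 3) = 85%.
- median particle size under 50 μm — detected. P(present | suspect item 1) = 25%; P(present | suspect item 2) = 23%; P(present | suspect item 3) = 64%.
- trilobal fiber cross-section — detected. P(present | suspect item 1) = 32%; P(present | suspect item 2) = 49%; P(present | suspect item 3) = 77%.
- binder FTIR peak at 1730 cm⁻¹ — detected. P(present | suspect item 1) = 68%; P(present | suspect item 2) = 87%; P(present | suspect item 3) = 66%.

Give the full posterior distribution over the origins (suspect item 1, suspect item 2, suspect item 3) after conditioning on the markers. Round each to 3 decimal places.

Multiply each prior by the joint likelihood of the marker pattern:
  suspect item 1: 0.47 × 0.66 × 0.25 × 0.32 × 0.68 = 0.016875
  suspect item 2: 0.43 × 0.20 × 0.23 × 0.49 × 0.87 = 0.0084322
  suspect item 3: 0.10 × 0.85 × 0.64 × 0.77 × 0.66 = 0.027646
Marginal likelihood of the evidence = 0.052953.
P(suspect item 1 | evidence) = 0.016875 / 0.052953 ≈ 0.319
P(suspect item 2 | evidence) = 0.0084322 / 0.052953 ≈ 0.159
P(suspect item 3 | evidence) = 0.027646 / 0.052953 ≈ 0.522

0.319, 0.159, 0.522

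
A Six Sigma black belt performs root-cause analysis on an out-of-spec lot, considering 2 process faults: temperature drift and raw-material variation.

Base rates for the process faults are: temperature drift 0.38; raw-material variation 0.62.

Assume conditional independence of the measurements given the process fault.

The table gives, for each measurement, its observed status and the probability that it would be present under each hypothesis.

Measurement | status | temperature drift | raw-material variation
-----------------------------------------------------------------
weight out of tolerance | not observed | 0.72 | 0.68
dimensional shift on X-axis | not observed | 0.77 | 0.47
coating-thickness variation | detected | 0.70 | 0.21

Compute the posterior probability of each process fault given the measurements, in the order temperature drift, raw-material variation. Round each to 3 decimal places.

0.437, 0.563

For each hypothesis, the unnormalized posterior weight is prior × product of the measurement likelihoods (using 1 − P(present | H) for each absent measurement):
  temperature drift: 0.38 × (1 − 0.72) × (1 − 0.77) × 0.70 = 0.01713
  raw-material variation: 0.62 × (1 − 0.68) × (1 − 0.47) × 0.21 = 0.022082
Marginal likelihood of the evidence = 0.039212.
P(temperature drift | evidence) = 0.01713 / 0.039212 ≈ 0.437
P(raw-material variation | evidence) = 0.022082 / 0.039212 ≈ 0.563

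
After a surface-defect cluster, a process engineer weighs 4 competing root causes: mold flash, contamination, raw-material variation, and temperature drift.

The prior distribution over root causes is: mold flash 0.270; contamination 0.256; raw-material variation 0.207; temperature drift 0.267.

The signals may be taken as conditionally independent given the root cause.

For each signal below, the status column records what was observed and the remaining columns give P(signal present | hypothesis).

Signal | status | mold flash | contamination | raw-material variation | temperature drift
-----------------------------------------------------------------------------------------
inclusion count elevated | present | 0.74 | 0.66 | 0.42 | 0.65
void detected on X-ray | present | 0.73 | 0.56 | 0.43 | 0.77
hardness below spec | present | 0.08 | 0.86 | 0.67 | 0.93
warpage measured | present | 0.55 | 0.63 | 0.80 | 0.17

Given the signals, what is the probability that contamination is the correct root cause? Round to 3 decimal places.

0.519

Multiply each prior by the joint likelihood of the signal pattern:
  mold flash: 0.270 × 0.74 × 0.73 × 0.08 × 0.55 = 0.0064176
  contamination: 0.256 × 0.66 × 0.56 × 0.86 × 0.63 = 0.051264
  raw-material variation: 0.207 × 0.42 × 0.43 × 0.67 × 0.80 = 0.020038
  temperature drift: 0.267 × 0.65 × 0.77 × 0.93 × 0.17 = 0.021127
Normalizing constant Z = 0.0064176 + 0.051264 + 0.020038 + 0.021127 = 0.098847.
P(contamination | evidence) = 0.051264 / 0.098847 ≈ 0.519.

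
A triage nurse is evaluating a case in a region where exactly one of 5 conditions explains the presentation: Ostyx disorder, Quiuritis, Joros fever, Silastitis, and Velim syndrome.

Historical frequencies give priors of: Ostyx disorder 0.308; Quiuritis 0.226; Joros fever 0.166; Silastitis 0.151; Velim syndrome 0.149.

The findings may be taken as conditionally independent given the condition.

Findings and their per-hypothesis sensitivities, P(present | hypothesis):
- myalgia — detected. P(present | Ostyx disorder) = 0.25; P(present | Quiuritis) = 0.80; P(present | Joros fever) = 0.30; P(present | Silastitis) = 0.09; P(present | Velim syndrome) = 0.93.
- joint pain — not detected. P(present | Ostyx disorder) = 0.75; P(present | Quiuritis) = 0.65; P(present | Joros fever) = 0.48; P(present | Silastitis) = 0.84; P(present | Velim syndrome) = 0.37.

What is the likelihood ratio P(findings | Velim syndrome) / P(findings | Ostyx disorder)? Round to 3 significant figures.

Take the product of per-finding likelihoods under each hypothesis (using 1 − P(present | H) for each absent finding), then divide.
  Velim syndrome: 0.93 × (1 − 0.37) = 0.5859
  Ostyx disorder: 0.25 × (1 − 0.75) = 0.0625
Bayes factor = 0.5859 / 0.0625 ≈ 9.37

9.37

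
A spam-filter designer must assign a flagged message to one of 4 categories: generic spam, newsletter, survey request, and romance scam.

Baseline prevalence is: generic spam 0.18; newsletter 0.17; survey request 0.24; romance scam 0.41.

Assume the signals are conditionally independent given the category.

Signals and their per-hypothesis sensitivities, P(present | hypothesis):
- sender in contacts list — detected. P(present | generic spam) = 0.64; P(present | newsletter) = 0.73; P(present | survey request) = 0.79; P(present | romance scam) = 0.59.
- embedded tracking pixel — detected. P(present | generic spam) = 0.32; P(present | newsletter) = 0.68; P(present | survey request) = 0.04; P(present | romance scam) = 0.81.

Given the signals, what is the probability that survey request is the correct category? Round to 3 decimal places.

Multiply each prior by the joint likelihood of the signal pattern:
  generic spam: 0.18 × 0.64 × 0.32 = 0.036864
  newsletter: 0.17 × 0.73 × 0.68 = 0.084388
  survey request: 0.24 × 0.79 × 0.04 = 0.007584
  romance scam: 0.41 × 0.59 × 0.81 = 0.19594
The unnormalized weights sum to 0.32477.
P(survey request | evidence) = 0.007584 / 0.32477 ≈ 0.023.

0.023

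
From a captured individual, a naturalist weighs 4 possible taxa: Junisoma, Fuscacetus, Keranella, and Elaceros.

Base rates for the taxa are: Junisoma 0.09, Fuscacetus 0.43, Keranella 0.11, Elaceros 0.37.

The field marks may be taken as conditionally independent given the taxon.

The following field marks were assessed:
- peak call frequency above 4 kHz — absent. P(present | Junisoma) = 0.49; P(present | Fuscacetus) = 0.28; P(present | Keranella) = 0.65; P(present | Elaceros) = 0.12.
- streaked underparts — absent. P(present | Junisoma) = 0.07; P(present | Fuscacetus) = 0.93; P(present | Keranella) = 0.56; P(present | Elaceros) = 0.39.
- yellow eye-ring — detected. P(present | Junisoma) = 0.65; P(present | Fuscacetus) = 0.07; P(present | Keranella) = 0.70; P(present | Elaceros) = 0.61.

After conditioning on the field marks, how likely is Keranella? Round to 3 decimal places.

0.073

For each hypothesis, the unnormalized posterior weight is prior × product of the field mark likelihoods (using 1 − P(present | H) for each absent field mark):
  Junisoma: 0.09 × (1 − 0.49) × (1 − 0.07) × 0.65 = 0.027747
  Fuscacetus: 0.43 × (1 − 0.28) × (1 − 0.93) × 0.07 = 0.001517
  Keranella: 0.11 × (1 − 0.65) × (1 − 0.56) × 0.70 = 0.011858
  Elaceros: 0.37 × (1 − 0.12) × (1 − 0.39) × 0.61 = 0.12116
The unnormalized weights sum to 0.16228.
P(Keranella | evidence) = 0.011858 / 0.16228 ≈ 0.073.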